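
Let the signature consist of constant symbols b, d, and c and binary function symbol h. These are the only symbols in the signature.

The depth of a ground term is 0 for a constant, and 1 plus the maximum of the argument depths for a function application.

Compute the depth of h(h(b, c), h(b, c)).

depth(h(b, c)) = 1 + max(0, 0) = 1
depth(h(h(b, c), h(b, c))) = 1 + max(1, 1) = 2

2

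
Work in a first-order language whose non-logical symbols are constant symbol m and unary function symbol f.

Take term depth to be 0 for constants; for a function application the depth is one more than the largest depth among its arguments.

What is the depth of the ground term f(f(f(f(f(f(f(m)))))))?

7

depth(f(m)) = 1 + depth(m) = 1 + 0 = 1
depth(f(f(m))) = 1 + depth(f(m)) = 1 + 1 = 2
depth(f(f(f(m)))) = 1 + depth(f(f(m))) = 1 + 2 = 3
depth(f(f(f(f(m))))) = 1 + depth(f(f(f(m)))) = 1 + 3 = 4
depth(f(f(f(f(f(m)))))) = 1 + depth(f(f(f(f(m))))) = 1 + 4 = 5
depth(f(f(f(f(f(f(m))))))) = 1 + depth(f(f(f(f(f(m)))))) = 1 + 5 = 6
depth(f(f(f(f(f(f(f(m)))))))) = 1 + depth(f(f(f(f(f(f(m))))))) = 1 + 6 = 7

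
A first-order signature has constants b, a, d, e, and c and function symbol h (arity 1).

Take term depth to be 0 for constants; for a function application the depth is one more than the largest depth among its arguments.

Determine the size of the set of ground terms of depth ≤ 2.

Let N_k count ground terms of depth at most k. Each non-constant term of depth ≤ k is some function symbol applied to depth-≤(k−1) arguments, giving N_k = 5 + N_{k-1}.
N_0 = 5
N_1 = 5 + 5 = 10
N_2 = 5 + 10 = 15

15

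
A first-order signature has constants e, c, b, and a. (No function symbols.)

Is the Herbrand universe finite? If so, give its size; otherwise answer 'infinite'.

4

There are no function symbols, so every ground term is one of the 4 constants.
The Herbrand universe is {e, c, b, a}, which is finite with 4 elements.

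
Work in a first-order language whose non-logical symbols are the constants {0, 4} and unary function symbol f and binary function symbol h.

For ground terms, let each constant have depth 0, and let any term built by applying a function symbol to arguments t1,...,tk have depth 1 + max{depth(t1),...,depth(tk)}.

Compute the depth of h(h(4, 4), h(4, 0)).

2

depth(h(4, 4)) = 1 + max(0, 0) = 1
depth(h(4, 0)) = 1 + max(0, 0) = 1
depth(h(h(4, 4), h(4, 0))) = 1 + max(1, 1) = 2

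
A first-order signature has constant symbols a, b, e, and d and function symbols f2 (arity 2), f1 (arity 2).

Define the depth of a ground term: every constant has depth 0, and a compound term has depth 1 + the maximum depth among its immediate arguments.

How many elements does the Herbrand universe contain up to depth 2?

2596

If N_k denotes the number of depth-≤k ground terms, the 4 constants give N_0 = 4, and each function symbol of arity r contributes N_{k-1}^r new terms at level k: N_k = 4 + N_{k-1}^2 + N_{k-1}^2.
N_0 = 4
N_1 = 4 + 4^2 + 4^2 = 36
N_2 = 4 + 36^2 + 36^2 = 2596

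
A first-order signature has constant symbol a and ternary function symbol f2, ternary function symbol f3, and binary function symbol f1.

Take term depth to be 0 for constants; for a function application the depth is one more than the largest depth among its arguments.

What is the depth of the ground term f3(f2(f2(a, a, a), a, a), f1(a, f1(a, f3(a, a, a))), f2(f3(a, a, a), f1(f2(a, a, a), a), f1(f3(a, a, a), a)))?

4

depth(f2(a, a, a)) = 1 + max(0, 0, 0) = 1
depth(f2(f2(a, a, a), a, a)) = 1 + max(1, 0, 0) = 2
depth(f3(a, a, a)) = 1 + max(0, 0, 0) = 1
depth(f1(a, f3(a, a, a))) = 1 + max(0, 1) = 2
depth(f1(a, f1(a, f3(a, a, a)))) = 1 + max(0, 2) = 3
depth(f1(f2(a, a, a), a)) = 1 + max(1, 0) = 2
depth(f1(f3(a, a, a), a)) = 1 + max(1, 0) = 2
depth(f2(f3(a, a, a), f1(f2(a, a, a), a), f1(f3(a, a, a), a))) = 1 + max(1, 2, 2) = 3
depth(f3(f2(f2(a, a, a), a, a), f1(a, f1(a, f3(a, a, a))), f2(f3(a, a, a), f1(f2(a, a, a), a), f1(f3(a, a, a), a)))) = 1 + max(2, 3, 3) = 4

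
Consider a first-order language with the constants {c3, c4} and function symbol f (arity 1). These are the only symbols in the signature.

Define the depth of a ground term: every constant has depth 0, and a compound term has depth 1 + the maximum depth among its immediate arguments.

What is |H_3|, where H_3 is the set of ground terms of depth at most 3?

8

Let N_k count ground terms of depth at most k. Each non-constant term of depth ≤ k is some function symbol applied to depth-≤(k−1) arguments, giving N_k = 2 + N_{k-1}.
N_0 = 2
N_1 = 2 + 2 = 4
N_2 = 2 + 4 = 6
N_3 = 2 + 6 = 8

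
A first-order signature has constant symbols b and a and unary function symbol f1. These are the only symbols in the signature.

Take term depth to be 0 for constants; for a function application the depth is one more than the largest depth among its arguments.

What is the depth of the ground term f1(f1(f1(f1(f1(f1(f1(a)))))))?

7

depth(f1(a)) = 1 + depth(a) = 1 + 0 = 1
depth(f1(f1(a))) = 1 + depth(f1(a)) = 1 + 1 = 2
depth(f1(f1(f1(a)))) = 1 + depth(f1(f1(a))) = 1 + 2 = 3
depth(f1(f1(f1(f1(a))))) = 1 + depth(f1(f1(f1(a)))) = 1 + 3 = 4
depth(f1(f1(f1(f1(f1(a)))))) = 1 + depth(f1(f1(f1(f1(a))))) = 1 + 4 = 5
depth(f1(f1(f1(f1(f1(f1(a))))))) = 1 + depth(f1(f1(f1(f1(f1(a)))))) = 1 + 5 = 6
depth(f1(f1(f1(f1(f1(f1(f1(a)))))))) = 1 + depth(f1(f1(f1(f1(f1(f1(a))))))) = 1 + 6 = 7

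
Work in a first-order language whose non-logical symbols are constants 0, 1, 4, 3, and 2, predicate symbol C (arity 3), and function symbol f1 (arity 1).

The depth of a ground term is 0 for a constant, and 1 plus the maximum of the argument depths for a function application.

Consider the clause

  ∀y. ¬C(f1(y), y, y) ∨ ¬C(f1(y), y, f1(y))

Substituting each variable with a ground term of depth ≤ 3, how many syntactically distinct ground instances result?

Ground terms of depth ≤ 3:
  Write N_k for the number of ground terms of depth ≤ k. A term of depth ≤ k is either a constant or a function symbol applied to arguments of depth ≤ k−1, so N_k = 5 + N_{k-1}.
  N_0 = 5
  N_1 = 5 + 5 = 10
  N_2 = 5 + 10 = 15
  N_3 = 5 + 15 = 20
So there are 20 ground terms available for substitution.
The variable y ranges independently over the available ground terms, and distinct assignments produce distinct instances.
Number of ground instances = 20.

20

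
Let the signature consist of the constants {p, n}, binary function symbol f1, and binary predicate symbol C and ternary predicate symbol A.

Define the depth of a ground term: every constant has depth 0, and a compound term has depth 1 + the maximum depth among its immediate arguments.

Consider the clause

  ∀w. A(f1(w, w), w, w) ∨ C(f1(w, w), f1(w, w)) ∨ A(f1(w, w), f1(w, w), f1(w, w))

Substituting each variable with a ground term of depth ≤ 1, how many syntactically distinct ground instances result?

6

Ground terms of depth ≤ 1:
  Let N_k count ground terms of depth at most k. Each non-constant term of depth ≤ k is some function symbol applied to depth-≤(k−1) arguments, giving N_k = 2 + N_{k-1}^2.
  N_0 = 2
  N_1 = 2 + 2^2 = 6
  Explicitly: p, n, f1(p, p), f1(p, n), f1(n, p), f1(n, n).
So there are 6 ground terms available for substitution.
The body mentions the single quantified variable w; since ground terms form a free algebra, no two substitutions collapse to the same formula.
Number of ground instances = 6.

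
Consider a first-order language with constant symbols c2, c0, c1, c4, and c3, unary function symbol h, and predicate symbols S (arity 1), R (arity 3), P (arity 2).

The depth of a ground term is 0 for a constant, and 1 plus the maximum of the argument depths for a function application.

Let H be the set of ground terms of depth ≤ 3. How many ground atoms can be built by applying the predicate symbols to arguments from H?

First count ground terms of depth ≤ 3.
If N_k denotes the number of depth-≤k ground terms, the 5 constants give N_0 = 5, and each function symbol of arity r contributes N_{k-1}^r new terms at level k: N_k = 5 + N_{k-1}.
N_0 = 5
N_1 = 5 + 5 = 10
N_2 = 5 + 10 = 15
N_3 = 5 + 15 = 20
So |H| = 20.
Each predicate of arity r yields |H|^r ground atoms (one per choice of an r-tuple from H):
  S: 20;  R: 20^3 = 8000;  P: 20^2 = 400
Total ground atoms: 20 + 8000 + 400 = 8420.

8420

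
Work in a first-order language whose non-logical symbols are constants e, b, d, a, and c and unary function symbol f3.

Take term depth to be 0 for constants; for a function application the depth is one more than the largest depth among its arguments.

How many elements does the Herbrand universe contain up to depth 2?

15

Write N_k for the number of ground terms of depth ≤ k. A term of depth ≤ k is either a constant or a function symbol applied to arguments of depth ≤ k−1, so N_k = 5 + N_{k-1}.
N_0 = 5
N_1 = 5 + 5 = 10
N_2 = 5 + 10 = 15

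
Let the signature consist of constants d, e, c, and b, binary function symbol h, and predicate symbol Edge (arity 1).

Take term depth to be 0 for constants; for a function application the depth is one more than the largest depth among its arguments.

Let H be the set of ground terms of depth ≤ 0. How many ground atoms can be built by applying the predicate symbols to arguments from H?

4

First count ground terms of depth ≤ 0.
Let N_k count ground terms of depth at most k. Each non-constant term of depth ≤ k is some function symbol applied to depth-≤(k−1) arguments, giving N_k = 4 + N_{k-1}^2.
N_0 = 4
Explicitly: d, e, c, b.
So |H| = 4.
For each predicate symbol, the number of ground atoms is |H| raised to its arity; summing:
  Edge: 4
Total ground atoms: 4.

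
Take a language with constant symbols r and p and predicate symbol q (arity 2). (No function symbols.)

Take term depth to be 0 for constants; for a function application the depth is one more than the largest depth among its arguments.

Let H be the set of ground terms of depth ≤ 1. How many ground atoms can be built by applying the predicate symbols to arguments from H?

4

First count ground terms of depth ≤ 1.
With no function symbols every ground term is a constant, so there are exactly 2 ground terms at every depth bound.
N_0 = 2
N_1 = 2
Explicitly: r, p.
So |H| = 2.
A ground atom is a predicate applied to a tuple of terms from H, so the count is the sum over predicates of |H|^arity:
  q: 2^2 = 4
Total ground atoms: 4.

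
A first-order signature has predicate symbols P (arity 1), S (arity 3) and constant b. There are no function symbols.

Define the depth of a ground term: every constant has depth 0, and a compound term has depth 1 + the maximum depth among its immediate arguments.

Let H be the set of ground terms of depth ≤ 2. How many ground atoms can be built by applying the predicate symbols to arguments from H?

First count ground terms of depth ≤ 2.
With no function symbols every ground term is a constant, so there is exactly 1 ground term at every depth bound.
N_0 = 1
N_1 = 1
N_2 = 1
So |H| = 1.
For each predicate symbol, the number of ground atoms is |H| raised to its arity; summing:
  P: 1;  S: 1^3 = 1
Total ground atoms: 1 + 1 = 2.

2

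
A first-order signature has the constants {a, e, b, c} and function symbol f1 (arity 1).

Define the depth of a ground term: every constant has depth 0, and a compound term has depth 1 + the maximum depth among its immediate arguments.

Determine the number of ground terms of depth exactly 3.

4

If N_k denotes the number of depth-≤k ground terms, the 4 constants give N_0 = 4, and each function symbol of arity r contributes N_{k-1}^r new terms at level k: N_k = 4 + N_{k-1}.
N_0 = 4
N_1 = 4 + 4 = 8
N_2 = 4 + 8 = 12
N_3 = 4 + 12 = 16
Terms of depth exactly 3: N_3 − N_2 = 16 − 12 = 4.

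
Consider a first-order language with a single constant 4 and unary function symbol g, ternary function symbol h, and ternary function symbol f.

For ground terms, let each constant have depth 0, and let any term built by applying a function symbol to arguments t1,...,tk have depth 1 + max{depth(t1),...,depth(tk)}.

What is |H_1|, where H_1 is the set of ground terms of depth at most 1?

Count level by level. With function symbols g/1, h/3, f/3, the terms of depth ≤ k are the 1 constant together with each function applied to depth-≤(k−1) tuples, so N_k = 1 + N_{k-1} + N_{k-1}^3 + N_{k-1}^3.
N_0 = 1
N_1 = 1 + 1 + 1^3 + 1^3 = 4
Explicitly: 4, g(4), h(4, 4, 4), f(4, 4, 4).

4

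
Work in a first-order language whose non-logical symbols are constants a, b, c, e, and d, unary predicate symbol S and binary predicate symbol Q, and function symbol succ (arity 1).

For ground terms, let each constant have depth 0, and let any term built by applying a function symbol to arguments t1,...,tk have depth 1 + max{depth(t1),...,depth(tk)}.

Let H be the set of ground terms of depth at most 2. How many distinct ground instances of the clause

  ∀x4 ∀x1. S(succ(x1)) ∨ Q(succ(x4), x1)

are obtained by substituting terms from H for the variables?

Ground terms of depth ≤ 2:
  Let N_k count ground terms of depth at most k. Each non-constant term of depth ≤ k is some function symbol applied to depth-≤(k−1) arguments, giving N_k = 5 + N_{k-1}.
  N_0 = 5
  N_1 = 5 + 5 = 10
  N_2 = 5 + 10 = 15
So there are 15 ground terms available for substitution.
Each of x4, x1 ranges independently over the available ground terms, and distinct assignments produce distinct instances.
Number of ground instances = 15^2 = 225.

225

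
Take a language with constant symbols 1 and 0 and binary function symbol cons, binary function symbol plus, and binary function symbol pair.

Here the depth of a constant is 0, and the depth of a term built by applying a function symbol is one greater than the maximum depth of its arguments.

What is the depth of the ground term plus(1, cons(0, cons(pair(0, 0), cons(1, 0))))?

depth(pair(0, 0)) = 1 + max(0, 0) = 1
depth(cons(1, 0)) = 1 + max(0, 0) = 1
depth(cons(pair(0, 0), cons(1, 0))) = 1 + max(1, 1) = 2
depth(cons(0, cons(pair(0, 0), cons(1, 0)))) = 1 + max(0, 2) = 3
depth(plus(1, cons(0, cons(pair(0, 0), cons(1, 0))))) = 1 + max(0, 3) = 4

4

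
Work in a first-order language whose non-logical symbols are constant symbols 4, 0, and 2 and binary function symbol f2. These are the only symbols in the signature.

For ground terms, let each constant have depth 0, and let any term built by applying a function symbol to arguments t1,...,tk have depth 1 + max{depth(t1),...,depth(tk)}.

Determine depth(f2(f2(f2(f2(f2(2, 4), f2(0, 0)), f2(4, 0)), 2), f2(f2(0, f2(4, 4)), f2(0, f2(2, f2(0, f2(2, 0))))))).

6

depth(f2(2, 4)) = 1 + max(0, 0) = 1
depth(f2(0, 0)) = 1 + max(0, 0) = 1
depth(f2(f2(2, 4), f2(0, 0))) = 1 + max(1, 1) = 2
depth(f2(4, 0)) = 1 + max(0, 0) = 1
depth(f2(f2(f2(2, 4), f2(0, 0)), f2(4, 0))) = 1 + max(2, 1) = 3
depth(f2(f2(f2(f2(2, 4), f2(0, 0)), f2(4, 0)), 2)) = 1 + max(3, 0) = 4
depth(f2(4, 4)) = 1 + max(0, 0) = 1
depth(f2(0, f2(4, 4))) = 1 + max(0, 1) = 2
depth(f2(2, 0)) = 1 + max(0, 0) = 1
depth(f2(0, f2(2, 0))) = 1 + max(0, 1) = 2
depth(f2(2, f2(0, f2(2, 0)))) = 1 + max(0, 2) = 3
depth(f2(0, f2(2, f2(0, f2(2, 0))))) = 1 + max(0, 3) = 4
depth(f2(f2(0, f2(4, 4)), f2(0, f2(2, f2(0, f2(2, 0)))))) = 1 + max(2, 4) = 5
depth(f2(f2(f2(f2(f2(2, 4), f2(0, 0)), f2(4, 0)), 2), f2(f2(0, f2(4, 4)), f2(0, f2(2, f2(0, f2(2, 0))))))) = 1 + max(4, 5) = 6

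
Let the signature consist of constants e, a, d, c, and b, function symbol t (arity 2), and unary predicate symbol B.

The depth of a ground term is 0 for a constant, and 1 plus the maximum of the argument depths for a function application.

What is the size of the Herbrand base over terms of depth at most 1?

First count ground terms of depth ≤ 1.
Write N_k for the number of ground terms of depth ≤ k. A term of depth ≤ k is either a constant or a function symbol applied to arguments of depth ≤ k−1, so N_k = 5 + N_{k-1}^2.
N_0 = 5
N_1 = 5 + 5^2 = 30
So |H| = 30.
Ground atoms are formed by filling each argument slot of a predicate with a term from H, so an r-ary predicate gives |H|^r atoms:
  B: 30
Total ground atoms: 30.

30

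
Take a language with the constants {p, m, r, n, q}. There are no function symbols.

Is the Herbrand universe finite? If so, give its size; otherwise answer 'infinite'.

There are no function symbols, so every ground term is one of the 5 constants.
The Herbrand universe is {p, m, r, n, q}, which is finite with 5 elements.

5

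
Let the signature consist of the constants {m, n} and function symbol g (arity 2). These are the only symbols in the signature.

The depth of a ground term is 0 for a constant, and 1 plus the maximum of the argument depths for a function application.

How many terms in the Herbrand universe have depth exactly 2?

32

Let N_k count ground terms of depth at most k. Each non-constant term of depth ≤ k is some function symbol applied to depth-≤(k−1) arguments, giving N_k = 2 + N_{k-1}^2.
N_0 = 2
N_1 = 2 + 2^2 = 6
N_2 = 2 + 6^2 = 38
Terms of depth exactly 2: N_2 − N_1 = 38 − 6 = 32.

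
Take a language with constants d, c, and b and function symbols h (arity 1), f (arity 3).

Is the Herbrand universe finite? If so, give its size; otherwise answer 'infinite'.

infinite

The signature has at least one function symbol (h, arity 1) and at least one constant (d).
Iterating h gives infinitely many distinct ground terms: d, h(d), h(h(d)), ...
So the Herbrand universe is infinite.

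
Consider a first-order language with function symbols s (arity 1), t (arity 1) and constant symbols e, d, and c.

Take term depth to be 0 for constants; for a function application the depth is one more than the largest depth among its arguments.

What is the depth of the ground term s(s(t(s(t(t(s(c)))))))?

7

depth(s(c)) = 1 + depth(c) = 1 + 0 = 1
depth(t(s(c))) = 1 + depth(s(c)) = 1 + 1 = 2
depth(t(t(s(c)))) = 1 + depth(t(s(c))) = 1 + 2 = 3
depth(s(t(t(s(c))))) = 1 + depth(t(t(s(c)))) = 1 + 3 = 4
depth(t(s(t(t(s(c)))))) = 1 + depth(s(t(t(s(c))))) = 1 + 4 = 5
depth(s(t(s(t(t(s(c))))))) = 1 + depth(t(s(t(t(s(c)))))) = 1 + 5 = 6
depth(s(s(t(s(t(t(s(c)))))))) = 1 + depth(s(t(s(t(t(s(c))))))) = 1 + 6 = 7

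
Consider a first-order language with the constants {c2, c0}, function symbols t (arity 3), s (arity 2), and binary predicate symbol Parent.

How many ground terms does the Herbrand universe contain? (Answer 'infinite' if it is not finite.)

The signature has at least one function symbol (t, arity 3) and at least one constant (c2).
Iterating t gives infinitely many distinct ground terms: c2, t(c2, c2, c2), t(t(c2, c2, c2), t(c2, c2, c2), t(c2, c2, c2)), ...
So the Herbrand universe is infinite.

infinite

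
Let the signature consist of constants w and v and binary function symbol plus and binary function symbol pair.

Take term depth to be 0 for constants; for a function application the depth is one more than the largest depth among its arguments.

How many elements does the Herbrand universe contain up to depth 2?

202

Let N_k count ground terms of depth at most k. Each non-constant term of depth ≤ k is some function symbol applied to depth-≤(k−1) arguments, giving N_k = 2 + N_{k-1}^2 + N_{k-1}^2.
N_0 = 2
N_1 = 2 + 2^2 + 2^2 = 10
N_2 = 2 + 10^2 + 10^2 = 202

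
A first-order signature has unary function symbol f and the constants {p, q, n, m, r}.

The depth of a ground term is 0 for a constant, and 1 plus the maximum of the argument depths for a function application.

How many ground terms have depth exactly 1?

If N_k denotes the number of depth-≤k ground terms, the 5 constants give N_0 = 5, and each function symbol of arity r contributes N_{k-1}^r new terms at level k: N_k = 5 + N_{k-1}.
N_0 = 5
N_1 = 5 + 5 = 10
Terms of depth exactly 1: N_1 − N_0 = 10 − 5 = 5.

5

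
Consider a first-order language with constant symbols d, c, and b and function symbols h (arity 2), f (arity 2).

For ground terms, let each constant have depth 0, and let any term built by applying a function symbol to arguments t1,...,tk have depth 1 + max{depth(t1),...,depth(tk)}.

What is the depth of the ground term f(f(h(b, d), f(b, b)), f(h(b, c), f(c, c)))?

depth(h(b, d)) = 1 + max(0, 0) = 1
depth(f(b, b)) = 1 + max(0, 0) = 1
depth(f(h(b, d), f(b, b))) = 1 + max(1, 1) = 2
depth(h(b, c)) = 1 + max(0, 0) = 1
depth(f(c, c)) = 1 + max(0, 0) = 1
depth(f(h(b, c), f(c, c))) = 1 + max(1, 1) = 2
depth(f(f(h(b, d), f(b, b)), f(h(b, c), f(c, c)))) = 1 + max(2, 2) = 3

3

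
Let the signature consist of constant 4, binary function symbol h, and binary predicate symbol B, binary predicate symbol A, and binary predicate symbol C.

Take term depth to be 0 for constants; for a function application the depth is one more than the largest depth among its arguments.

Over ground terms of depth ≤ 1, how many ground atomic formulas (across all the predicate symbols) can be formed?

First count ground terms of depth ≤ 1.
Let N_k count ground terms of depth at most k. Each non-constant term of depth ≤ k is some function symbol applied to depth-≤(k−1) arguments, giving N_k = 1 + N_{k-1}^2.
N_0 = 1
N_1 = 1 + 1^2 = 2
Explicitly: 4, h(4, 4).
So |H| = 2.
Ground atoms are formed by filling each argument slot of a predicate with a term from H, so an r-ary predicate gives |H|^r atoms:
  B: 2^2 = 4;  A: 2^2 = 4;  C: 2^2 = 4
Total ground atoms: 4 + 4 + 4 = 12.

12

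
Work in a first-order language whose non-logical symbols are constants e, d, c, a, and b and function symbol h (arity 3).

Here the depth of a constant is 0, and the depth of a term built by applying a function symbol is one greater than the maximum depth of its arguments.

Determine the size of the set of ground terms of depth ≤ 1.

Let N_k = |{terms of depth ≤ k}|. Then N_0 = 5 and N_k = 5 + N_{k-1}^3 for k ≥ 1 (one summand per function symbol, arity giving the exponent).
N_0 = 5
N_1 = 5 + 5^3 = 130

130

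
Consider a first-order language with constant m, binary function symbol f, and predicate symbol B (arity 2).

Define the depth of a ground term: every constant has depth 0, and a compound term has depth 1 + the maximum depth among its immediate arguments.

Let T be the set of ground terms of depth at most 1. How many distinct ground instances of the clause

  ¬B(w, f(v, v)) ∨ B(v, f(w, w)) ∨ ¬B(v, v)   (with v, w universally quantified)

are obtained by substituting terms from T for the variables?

Ground terms of depth ≤ 1:
  Let N_k count ground terms of depth at most k. Each non-constant term of depth ≤ k is some function symbol applied to depth-≤(k−1) arguments, giving N_k = 1 + N_{k-1}^2.
  N_0 = 1
  N_1 = 1 + 1^2 = 2
  Explicitly: m, f(m, m).
So there are 2 ground terms available for substitution.
There are 2 variables to instantiate (v, w), each occurring in at least one literal, so different choices give different ground instances.
Number of ground instances = 2^2 = 4.

4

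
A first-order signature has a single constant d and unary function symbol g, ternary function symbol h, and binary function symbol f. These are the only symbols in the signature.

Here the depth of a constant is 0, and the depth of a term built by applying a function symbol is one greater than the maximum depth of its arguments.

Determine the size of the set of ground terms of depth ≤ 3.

621436

Let N_k count ground terms of depth at most k. Each non-constant term of depth ≤ k is some function symbol applied to depth-≤(k−1) arguments, giving N_k = 1 + N_{k-1} + N_{k-1}^3 + N_{k-1}^2.
N_0 = 1
N_1 = 1 + 1 + 1^3 + 1^2 = 4
N_2 = 1 + 4 + 4^3 + 4^2 = 85
N_3 = 1 + 85 + 85^3 + 85^2 = 621436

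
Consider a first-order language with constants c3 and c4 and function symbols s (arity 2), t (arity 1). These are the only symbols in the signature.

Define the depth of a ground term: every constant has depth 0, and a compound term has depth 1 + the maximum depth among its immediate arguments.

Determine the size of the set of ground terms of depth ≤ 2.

74

Let N_k = |{terms of depth ≤ k}|. Then N_0 = 2 and N_k = 2 + N_{k-1}^2 + N_{k-1} for k ≥ 1 (one summand per function symbol, arity giving the exponent).
N_0 = 2
N_1 = 2 + 2^2 + 2 = 8
N_2 = 2 + 8^2 + 8 = 74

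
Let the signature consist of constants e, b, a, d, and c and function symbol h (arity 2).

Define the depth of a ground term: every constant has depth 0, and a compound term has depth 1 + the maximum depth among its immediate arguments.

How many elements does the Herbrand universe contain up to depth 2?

If N_k denotes the number of depth-≤k ground terms, the 5 constants give N_0 = 5, and each function symbol of arity r contributes N_{k-1}^r new terms at level k: N_k = 5 + N_{k-1}^2.
N_0 = 5
N_1 = 5 + 5^2 = 30
N_2 = 5 + 30^2 = 905

905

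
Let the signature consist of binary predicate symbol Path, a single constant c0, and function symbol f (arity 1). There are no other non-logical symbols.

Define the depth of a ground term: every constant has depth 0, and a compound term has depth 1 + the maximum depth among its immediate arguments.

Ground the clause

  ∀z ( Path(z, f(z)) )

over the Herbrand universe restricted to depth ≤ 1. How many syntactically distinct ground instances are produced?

Ground terms of depth ≤ 1:
  Let N_k = |{terms of depth ≤ k}|. Then N_0 = 1 and N_k = 1 + N_{k-1} for k ≥ 1 (one summand per function symbol, arity giving the exponent).
  N_0 = 1
  N_1 = 1 + 1 = 2
So there are 2 ground terms available for substitution.
There is 1 variable to instantiate (z),  occurring in at least one literal, so different choices give different ground instances.
Number of ground instances = 2.

2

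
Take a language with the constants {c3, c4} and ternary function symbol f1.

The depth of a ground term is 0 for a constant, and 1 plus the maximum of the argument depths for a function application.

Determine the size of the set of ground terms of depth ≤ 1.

10

Let N_k count ground terms of depth at most k. Each non-constant term of depth ≤ k is some function symbol applied to depth-≤(k−1) arguments, giving N_k = 2 + N_{k-1}^3.
N_0 = 2
N_1 = 2 + 2^3 = 10
Explicitly: c3, c4, f1(c3, c3, c3), f1(c3, c3, c4), f1(c3, c4, c3), f1(c3, c4, c4), f1(c4, c3, c3), f1(c4, c3, c4), f1(c4, c4, c3), f1(c4, c4, c4).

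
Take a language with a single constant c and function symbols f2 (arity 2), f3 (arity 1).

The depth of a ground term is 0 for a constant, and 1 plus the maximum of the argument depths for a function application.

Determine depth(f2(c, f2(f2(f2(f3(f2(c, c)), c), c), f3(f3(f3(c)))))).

6

depth(f2(c, c)) = 1 + max(0, 0) = 1
depth(f3(f2(c, c))) = 1 + depth(f2(c, c)) = 1 + 1 = 2
depth(f2(f3(f2(c, c)), c)) = 1 + max(2, 0) = 3
depth(f2(f2(f3(f2(c, c)), c), c)) = 1 + max(3, 0) = 4
depth(f3(c)) = 1 + depth(c) = 1 + 0 = 1
depth(f3(f3(c))) = 1 + depth(f3(c)) = 1 + 1 = 2
depth(f3(f3(f3(c)))) = 1 + depth(f3(f3(c))) = 1 + 2 = 3
depth(f2(f2(f2(f3(f2(c, c)), c), c), f3(f3(f3(c))))) = 1 + max(4, 3) = 5
depth(f2(c, f2(f2(f2(f3(f2(c, c)), c), c), f3(f3(f3(c)))))) = 1 + max(0, 5) = 6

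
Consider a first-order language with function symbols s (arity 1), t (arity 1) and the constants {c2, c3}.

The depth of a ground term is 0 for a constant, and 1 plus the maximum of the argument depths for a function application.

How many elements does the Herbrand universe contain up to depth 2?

Write N_k for the number of ground terms of depth ≤ k. A term of depth ≤ k is either a constant or a function symbol applied to arguments of depth ≤ k−1, so N_k = 2 + N_{k-1} + N_{k-1}.
N_0 = 2
N_1 = 2 + 2 + 2 = 6
N_2 = 2 + 6 + 6 = 14

14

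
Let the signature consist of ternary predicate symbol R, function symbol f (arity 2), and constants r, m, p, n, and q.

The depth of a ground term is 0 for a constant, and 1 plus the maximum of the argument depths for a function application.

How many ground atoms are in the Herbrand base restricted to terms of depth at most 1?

First count ground terms of depth ≤ 1.
Let N_k = |{terms of depth ≤ k}|. Then N_0 = 5 and N_k = 5 + N_{k-1}^2 for k ≥ 1 (one summand per function symbol, arity giving the exponent).
N_0 = 5
N_1 = 5 + 5^2 = 30
So |H| = 30.
Each predicate of arity r yields |H|^r ground atoms (one per choice of an r-tuple from H):
  R: 30^3 = 27000
Total ground atoms: 27000.

27000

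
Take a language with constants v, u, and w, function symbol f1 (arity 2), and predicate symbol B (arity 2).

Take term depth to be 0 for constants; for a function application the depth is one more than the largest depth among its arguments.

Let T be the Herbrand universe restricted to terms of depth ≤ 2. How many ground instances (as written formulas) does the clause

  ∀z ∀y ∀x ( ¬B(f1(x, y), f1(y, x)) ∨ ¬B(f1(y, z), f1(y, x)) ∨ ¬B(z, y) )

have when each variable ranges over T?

Ground terms of depth ≤ 2:
  Write N_k for the number of ground terms of depth ≤ k. A term of depth ≤ k is either a constant or a function symbol applied to arguments of depth ≤ k−1, so N_k = 3 + N_{k-1}^2.
  N_0 = 3
  N_1 = 3 + 3^2 = 12
  N_2 = 3 + 12^2 = 147
So there are 147 ground terms available for substitution.
The body mentions every one of the 3 quantified variables; since ground terms form a free algebra, no two substitutions collapse to the same formula.
Number of ground instances = 147^3 = 3176523.

3176523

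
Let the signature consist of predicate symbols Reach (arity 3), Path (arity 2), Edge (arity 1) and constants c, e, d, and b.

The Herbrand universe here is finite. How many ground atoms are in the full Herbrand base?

With no function symbols, the Herbrand universe is just the 4 constants.
Ground atoms per predicate: Reach: 4^3 = 64, Path: 4^2 = 16, Edge: 4.
Herbrand base size = 64 + 16 + 4 = 84.

84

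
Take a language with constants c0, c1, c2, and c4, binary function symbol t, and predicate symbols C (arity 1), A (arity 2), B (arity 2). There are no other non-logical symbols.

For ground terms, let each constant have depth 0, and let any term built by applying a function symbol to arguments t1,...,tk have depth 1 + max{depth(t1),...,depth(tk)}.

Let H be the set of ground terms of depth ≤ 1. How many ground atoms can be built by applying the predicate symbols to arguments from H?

820

First count ground terms of depth ≤ 1.
Write N_k for the number of ground terms of depth ≤ k. A term of depth ≤ k is either a constant or a function symbol applied to arguments of depth ≤ k−1, so N_k = 4 + N_{k-1}^2.
N_0 = 4
N_1 = 4 + 4^2 = 20
So |H| = 20.
Each predicate of arity r yields |H|^r ground atoms (one per choice of an r-tuple from H):
  C: 20;  A: 20^2 = 400;  B: 20^2 = 400
Total ground atoms: 20 + 400 + 400 = 820.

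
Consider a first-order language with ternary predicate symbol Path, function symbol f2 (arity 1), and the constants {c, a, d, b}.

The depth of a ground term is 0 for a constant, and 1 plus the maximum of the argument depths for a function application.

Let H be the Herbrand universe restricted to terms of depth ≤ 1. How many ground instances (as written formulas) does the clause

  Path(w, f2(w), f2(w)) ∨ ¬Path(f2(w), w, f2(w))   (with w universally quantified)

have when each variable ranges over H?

Ground terms of depth ≤ 1:
  Let N_k = |{terms of depth ≤ k}|. Then N_0 = 4 and N_k = 4 + N_{k-1} for k ≥ 1 (one summand per function symbol, arity giving the exponent).
  N_0 = 4
  N_1 = 4 + 4 = 8
  Explicitly: c, a, d, b, f2(c), f2(a), f2(d), f2(b).
So there are 8 ground terms available for substitution.
There is 1 variable to instantiate (w),  occurring in at least one literal, so different choices give different ground instances.
Number of ground instances = 8.

8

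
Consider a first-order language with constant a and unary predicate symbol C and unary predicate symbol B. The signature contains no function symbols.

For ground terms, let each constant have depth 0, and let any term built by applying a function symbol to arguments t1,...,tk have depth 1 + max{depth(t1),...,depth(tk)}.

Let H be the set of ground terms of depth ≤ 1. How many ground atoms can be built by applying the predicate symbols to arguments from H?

First count ground terms of depth ≤ 1.
With no function symbols every ground term is a constant, so there is exactly 1 ground term at every depth bound.
N_0 = 1
N_1 = 1
Explicitly: a.
So |H| = 1.
A ground atom is a predicate applied to a tuple of terms from H, so the count is the sum over predicates of |H|^arity:
  C: 1;  B: 1
Total ground atoms: 1 + 1 = 2.

2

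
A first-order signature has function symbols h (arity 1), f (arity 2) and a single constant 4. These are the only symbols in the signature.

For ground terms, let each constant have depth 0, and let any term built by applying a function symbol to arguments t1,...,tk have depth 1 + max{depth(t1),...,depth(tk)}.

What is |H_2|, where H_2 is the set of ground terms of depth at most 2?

13

Let N_k count ground terms of depth at most k. Each non-constant term of depth ≤ k is some function symbol applied to depth-≤(k−1) arguments, giving N_k = 1 + N_{k-1} + N_{k-1}^2.
N_0 = 1
N_1 = 1 + 1 + 1^2 = 3
N_2 = 1 + 3 + 3^2 = 13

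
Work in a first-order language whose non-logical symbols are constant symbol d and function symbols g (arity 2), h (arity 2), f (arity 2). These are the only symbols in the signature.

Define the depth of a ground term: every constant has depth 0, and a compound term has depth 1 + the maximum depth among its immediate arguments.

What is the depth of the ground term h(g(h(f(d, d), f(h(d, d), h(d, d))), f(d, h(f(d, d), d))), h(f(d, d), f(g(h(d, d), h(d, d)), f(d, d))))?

5

depth(f(d, d)) = 1 + max(0, 0) = 1
depth(h(d, d)) = 1 + max(0, 0) = 1
depth(f(h(d, d), h(d, d))) = 1 + max(1, 1) = 2
depth(h(f(d, d), f(h(d, d), h(d, d)))) = 1 + max(1, 2) = 3
depth(h(f(d, d), d)) = 1 + max(1, 0) = 2
depth(f(d, h(f(d, d), d))) = 1 + max(0, 2) = 3
depth(g(h(f(d, d), f(h(d, d), h(d, d))), f(d, h(f(d, d), d)))) = 1 + max(3, 3) = 4
depth(g(h(d, d), h(d, d))) = 1 + max(1, 1) = 2
depth(f(g(h(d, d), h(d, d)), f(d, d))) = 1 + max(2, 1) = 3
depth(h(f(d, d), f(g(h(d, d), h(d, d)), f(d, d)))) = 1 + max(1, 3) = 4
depth(h(g(h(f(d, d), f(h(d, d), h(d, d))), f(d, h(f(d, d), d))), h(f(d, d), f(g(h(d, d), h(d, d)), f(d, d))))) = 1 + max(4, 4) = 5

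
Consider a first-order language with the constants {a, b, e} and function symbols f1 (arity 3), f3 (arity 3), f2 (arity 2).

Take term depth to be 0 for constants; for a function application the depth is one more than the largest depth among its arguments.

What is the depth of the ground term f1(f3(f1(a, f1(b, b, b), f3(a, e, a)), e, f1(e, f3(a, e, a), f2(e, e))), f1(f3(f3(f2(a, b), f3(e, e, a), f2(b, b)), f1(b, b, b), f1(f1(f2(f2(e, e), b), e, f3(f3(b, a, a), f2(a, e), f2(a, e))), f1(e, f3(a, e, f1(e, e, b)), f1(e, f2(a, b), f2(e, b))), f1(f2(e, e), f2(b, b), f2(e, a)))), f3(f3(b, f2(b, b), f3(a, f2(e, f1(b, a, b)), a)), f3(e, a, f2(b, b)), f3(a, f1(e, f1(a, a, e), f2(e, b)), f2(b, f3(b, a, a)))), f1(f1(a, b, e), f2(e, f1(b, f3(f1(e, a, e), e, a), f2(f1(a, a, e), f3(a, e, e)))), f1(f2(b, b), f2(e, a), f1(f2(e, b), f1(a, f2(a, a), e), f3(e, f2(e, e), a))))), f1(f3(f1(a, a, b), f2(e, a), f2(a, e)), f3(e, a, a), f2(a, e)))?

depth(f1(b, b, b)) = 1 + max(0, 0, 0) = 1
depth(f3(a, e, a)) = 1 + max(0, 0, 0) = 1
depth(f1(a, f1(b, b, b), f3(a, e, a))) = 1 + max(0, 1, 1) = 2
depth(f2(e, e)) = 1 + max(0, 0) = 1
depth(f1(e, f3(a, e, a), f2(e, e))) = 1 + max(0, 1, 1) = 2
depth(f3(f1(a, f1(b, b, b), f3(a, e, a)), e, f1(e, f3(a, e, a), f2(e, e)))) = 1 + max(2, 0, 2) = 3
depth(f2(a, b)) = 1 + max(0, 0) = 1
depth(f3(e, e, a)) = 1 + max(0, 0, 0) = 1
depth(f2(b, b)) = 1 + max(0, 0) = 1
depth(f3(f2(a, b), f3(e, e, a), f2(b, b))) = 1 + max(1, 1, 1) = 2
depth(f2(f2(e, e), b)) = 1 + max(1, 0) = 2
depth(f3(b, a, a)) = 1 + max(0, 0, 0) = 1
depth(f2(a, e)) = 1 + max(0, 0) = 1
depth(f3(f3(b, a, a), f2(a, e), f2(a, e))) = 1 + max(1, 1, 1) = 2
depth(f1(f2(f2(e, e), b), e, f3(f3(b, a, a), f2(a, e), f2(a, e)))) = 1 + max(2, 0, 2) = 3
depth(f1(e, e, b)) = 1 + max(0, 0, 0) = 1
depth(f3(a, e, f1(e, e, b))) = 1 + max(0, 0, 1) = 2
depth(f2(e, b)) = 1 + max(0, 0) = 1
depth(f1(e, f2(a, b), f2(e, b))) = 1 + max(0, 1, 1) = 2
depth(f1(e, f3(a, e, f1(e, e, b)), f1(e, f2(a, b), f2(e, b)))) = 1 + max(0, 2, 2) = 3
depth(f2(e, a)) = 1 + max(0, 0) = 1
depth(f1(f2(e, e), f2(b, b), f2(e, a))) = 1 + max(1, 1, 1) = 2
depth(f1(f1(f2(f2(e, e), b), e, f3(f3(b, a, a), f2(a, e), f2(a, e))), f1(e, f3(a, e, f1(e, e, b)), f1(e, f2(a, b), f2(e, b))), f1(f2(e, e), f2(b, b), f2(e, a)))) = 1 + max(3, 3, 2) = 4
depth(f3(f3(f2(a, b), f3(e, e, a), f2(b, b)), f1(b, b, b), f1(f1(f2(f2(e, e), b), e, f3(f3(b, a, a), f2(a, e), f2(a, e))), f1(e, f3(a, e, f1(e, e, b)), f1(e, f2(a, b), f2(e, b))), f1(f2(e, e), f2(b, b), f2(e, a))))) = 1 + max(2, 1, 4) = 5
depth(f1(b, a, b)) = 1 + max(0, 0, 0) = 1
depth(f2(e, f1(b, a, b))) = 1 + max(0, 1) = 2
depth(f3(a, f2(e, f1(b, a, b)), a)) = 1 + max(0, 2, 0) = 3
depth(f3(b, f2(b, b), f3(a, f2(e, f1(b, a, b)), a))) = 1 + max(0, 1, 3) = 4
depth(f3(e, a, f2(b, b))) = 1 + max(0, 0, 1) = 2
depth(f1(a, a, e)) = 1 + max(0, 0, 0) = 1
depth(f1(e, f1(a, a, e), f2(e, b))) = 1 + max(0, 1, 1) = 2
depth(f2(b, f3(b, a, a))) = 1 + max(0, 1) = 2
depth(f3(a, f1(e, f1(a, a, e), f2(e, b)), f2(b, f3(b, a, a)))) = 1 + max(0, 2, 2) = 3
depth(f3(f3(b, f2(b, b), f3(a, f2(e, f1(b, a, b)), a)), f3(e, a, f2(b, b)), f3(a, f1(e, f1(a, a, e), f2(e, b)), f2(b, f3(b, a, a))))) = 1 + max(4, 2, 3) = 5
depth(f1(a, b, e)) = 1 + max(0, 0, 0) = 1
depth(f1(e, a, e)) = 1 + max(0, 0, 0) = 1
depth(f3(f1(e, a, e), e, a)) = 1 + max(1, 0, 0) = 2
depth(f3(a, e, e)) = 1 + max(0, 0, 0) = 1
depth(f2(f1(a, a, e), f3(a, e, e))) = 1 + max(1, 1) = 2
depth(f1(b, f3(f1(e, a, e), e, a), f2(f1(a, a, e), f3(a, e, e)))) = 1 + max(0, 2, 2) = 3
depth(f2(e, f1(b, f3(f1(e, a, e), e, a), f2(f1(a, a, e), f3(a, e, e))))) = 1 + max(0, 3) = 4
depth(f2(a, a)) = 1 + max(0, 0) = 1
depth(f1(a, f2(a, a), e)) = 1 + max(0, 1, 0) = 2
depth(f3(e, f2(e, e), a)) = 1 + max(0, 1, 0) = 2
depth(f1(f2(e, b), f1(a, f2(a, a), e), f3(e, f2(e, e), a))) = 1 + max(1, 2, 2) = 3
depth(f1(f2(b, b), f2(e, a), f1(f2(e, b), f1(a, f2(a, a), e), f3(e, f2(e, e), a)))) = 1 + max(1, 1, 3) = 4
depth(f1(f1(a, b, e), f2(e, f1(b, f3(f1(e, a, e), e, a), f2(f1(a, a, e), f3(a, e, e)))), f1(f2(b, b), f2(e, a), f1(f2(e, b), f1(a, f2(a, a), e), f3(e, f2(e, e), a))))) = 1 + max(1, 4, 4) = 5
depth(f1(f3(f3(f2(a, b), f3(e, e, a), f2(b, b)), f1(b, b, b), f1(f1(f2(f2(e, e), b), e, f3(f3(b, a, a), f2(a, e), f2(a, e))), f1(e, f3(a, e, f1(e, e, b)), f1(e, f2(a, b), f2(e, b))), f1(f2(e, e), f2(b, b), f2(e, a)))), f3(f3(b, f2(b, b), f3(a, f2(e, f1(b, a, b)), a)), f3(e, a, f2(b, b)), f3(a, f1(e, f1(a, a, e), f2(e, b)), f2(b, f3(b, a, a)))), f1(f1(a, b, e), f2(e, f1(b, f3(f1(e, a, e), e, a), f2(f1(a, a, e), f3(a, e, e)))), f1(f2(b, b), f2(e, a), f1(f2(e, b), f1(a, f2(a, a), e), f3(e, f2(e, e), a)))))) = 1 + max(5, 5, 5) = 6
depth(f1(a, a, b)) = 1 + max(0, 0, 0) = 1
depth(f3(f1(a, a, b), f2(e, a), f2(a, e))) = 1 + max(1, 1, 1) = 2
depth(f3(e, a, a)) = 1 + max(0, 0, 0) = 1
depth(f1(f3(f1(a, a, b), f2(e, a), f2(a, e)), f3(e, a, a), f2(a, e))) = 1 + max(2, 1, 1) = 3
depth(f1(f3(f1(a, f1(b, b, b), f3(a, e, a)), e, f1(e, f3(a, e, a), f2(e, e))), f1(f3(f3(f2(a, b), f3(e, e, a), f2(b, b)), f1(b, b, b), f1(f1(f2(f2(e, e), b), e, f3(f3(b, a, a), f2(a, e), f2(a, e))), f1(e, f3(a, e, f1(e, e, b)), f1(e, f2(a, b), f2(e, b))), f1(f2(e, e), f2(b, b), f2(e, a)))), f3(f3(b, f2(b, b), f3(a, f2(e, f1(b, a, b)), a)), f3(e, a, f2(b, b)), f3(a, f1(e, f1(a, a, e), f2(e, b)), f2(b, f3(b, a, a)))), f1(f1(a, b, e), f2(e, f1(b, f3(f1(e, a, e), e, a), f2(f1(a, a, e), f3(a, e, e)))), f1(f2(b, b), f2(e, a), f1(f2(e, b), f1(a, f2(a, a), e), f3(e, f2(e, e), a))))), f1(f3(f1(a, a, b), f2(e, a), f2(a, e)), f3(e, a, a), f2(a, e)))) = 1 + max(3, 6, 3) = 7

7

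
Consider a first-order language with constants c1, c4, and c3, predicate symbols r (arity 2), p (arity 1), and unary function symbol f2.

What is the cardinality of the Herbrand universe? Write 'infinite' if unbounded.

infinite

The signature has at least one function symbol (f2, arity 1) and at least one constant (c1).
Iterating f2 gives infinitely many distinct ground terms: c1, f2(c1), f2(f2(c1)), ...
So the Herbrand universe is infinite.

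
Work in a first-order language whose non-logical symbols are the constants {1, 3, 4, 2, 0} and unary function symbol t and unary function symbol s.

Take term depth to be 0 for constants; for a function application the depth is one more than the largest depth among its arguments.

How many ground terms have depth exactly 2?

20

Count level by level. With function symbols t/1, s/1, the terms of depth ≤ k are the 5 constants together with each function applied to depth-≤(k−1) tuples, so N_k = 5 + N_{k-1} + N_{k-1}.
N_0 = 5
N_1 = 5 + 5 + 5 = 15
N_2 = 5 + 15 + 15 = 35
Terms of depth exactly 2: N_2 − N_1 = 35 − 15 = 20.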